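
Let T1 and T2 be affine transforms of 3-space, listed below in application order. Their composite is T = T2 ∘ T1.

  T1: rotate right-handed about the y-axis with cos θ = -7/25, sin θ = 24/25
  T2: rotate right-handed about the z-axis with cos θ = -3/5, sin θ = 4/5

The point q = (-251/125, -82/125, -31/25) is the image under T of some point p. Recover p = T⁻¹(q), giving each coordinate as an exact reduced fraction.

p = (1, 2, 1)

T1 = [-7/25 0 24/25 0; 0 1 0 0; -24/25 0 -7/25 0; 0 0 0 1]
T2·T1 = [21/125 -4/5 -72/125 0; -28/125 -3/5 96/125 0; -24/25 0 -7/25 0; 0 0 0 1]
det M = 1; M⁻¹ = [21/125 -28/125 -24/25 0; -4/5 -3/5 0 0; -72/125 96/125 -7/25 0; 0 0 0 1]
M⁻¹ · (-251/125, -82/125, -31/25)ᵀ = (1, 2, 1)ᵀ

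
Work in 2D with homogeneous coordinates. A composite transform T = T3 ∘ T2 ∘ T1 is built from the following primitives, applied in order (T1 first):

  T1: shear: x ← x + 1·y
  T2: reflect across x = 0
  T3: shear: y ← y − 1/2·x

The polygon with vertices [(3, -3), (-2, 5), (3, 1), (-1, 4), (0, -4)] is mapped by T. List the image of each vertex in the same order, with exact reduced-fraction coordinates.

T1 shear: x ← x + 1·y: (3, -3) → (0, -3); (-2, 5) → (3, 5); (3, 1) → (4, 1); (-1, 4) → (3, 4); (0, -4) → (-4, -4)
T2 reflect across x = 0: (0, -3) → (0, -3); (3, 5) → (-3, 5); (4, 1) → (-4, 1); (3, 4) → (-3, 4); (-4, -4) → (4, -4)
T3 shear: y ← y − 1/2·x: (0, -3) → (0, -3); (-3, 5) → (-3, 13/2); (-4, 1) → (-4, 3); (-3, 4) → (-3, 11/2); (4, -4) → (4, -6)

image vertices: (0, -3), (-3, 13/2), (-4, 3), (-3, 11/2), (4, -6)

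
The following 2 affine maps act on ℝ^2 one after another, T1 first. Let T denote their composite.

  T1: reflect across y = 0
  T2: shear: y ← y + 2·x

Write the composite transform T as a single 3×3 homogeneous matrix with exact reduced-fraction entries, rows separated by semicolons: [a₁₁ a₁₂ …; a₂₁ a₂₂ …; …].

T = [1 0 0; 2 -1 0; 0 0 1]

T1 = [1 0 0; 0 -1 0; 0 0 1]
T2·T1 = [1 0 0; 2 -1 0; 0 0 1]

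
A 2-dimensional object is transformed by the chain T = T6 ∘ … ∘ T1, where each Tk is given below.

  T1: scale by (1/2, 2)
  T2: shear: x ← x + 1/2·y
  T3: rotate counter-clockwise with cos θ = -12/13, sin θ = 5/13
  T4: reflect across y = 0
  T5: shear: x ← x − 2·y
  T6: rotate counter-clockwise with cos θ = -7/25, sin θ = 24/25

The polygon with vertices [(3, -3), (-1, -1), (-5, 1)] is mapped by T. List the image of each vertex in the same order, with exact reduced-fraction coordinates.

T1 scale by (1/2, 2): (3, -3) → (3/2, -6); (-1, -1) → (-1/2, -2); (-5, 1) → (-5/2, 2)
T2 shear: x ← x + 1/2·y: (3/2, -6) → (-3/2, -6); (-1/2, -2) → (-3/2, -2); (-5/2, 2) → (-3/2, 2)
T3 rotate counter-clockwise with cos θ = -12/13, sin θ = 5/13: (-3/2, -6) → (48/13, 129/26); (-3/2, -2) → (28/13, 33/26); (-3/2, 2) → (8/13, -63/26)
T4 reflect across y = 0: (48/13, 129/26) → (48/13, -129/26); (28/13, 33/26) → (28/13, -33/26); (8/13, -63/26) → (8/13, 63/26)
T5 shear: x ← x − 2·y: (48/13, -129/26) → (177/13, -129/26); (28/13, -33/26) → (61/13, -33/26); (8/13, 63/26) → (-55/13, 63/26)
T6 rotate counter-clockwise with cos θ = -7/25, sin θ = 24/25: (177/13, -129/26) → (309/325, 723/50); (61/13, -33/26) → (-31/325, 243/50); (-55/13, 63/26) → (-371/325, -237/50)

image vertices: (309/325, 723/50), (-31/325, 243/50), (-371/325, -237/50)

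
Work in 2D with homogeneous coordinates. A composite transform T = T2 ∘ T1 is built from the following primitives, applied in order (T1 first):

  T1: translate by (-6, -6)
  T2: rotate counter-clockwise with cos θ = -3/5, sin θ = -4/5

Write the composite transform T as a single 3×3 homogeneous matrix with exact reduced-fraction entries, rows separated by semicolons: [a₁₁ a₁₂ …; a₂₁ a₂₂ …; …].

T1 = [1 0 -6; 0 1 -6; 0 0 1]
T2·T1 = [-3/5 4/5 -6/5; -4/5 -3/5 42/5; 0 0 1]

T = [-3/5 4/5 -6/5; -4/5 -3/5 42/5; 0 0 1]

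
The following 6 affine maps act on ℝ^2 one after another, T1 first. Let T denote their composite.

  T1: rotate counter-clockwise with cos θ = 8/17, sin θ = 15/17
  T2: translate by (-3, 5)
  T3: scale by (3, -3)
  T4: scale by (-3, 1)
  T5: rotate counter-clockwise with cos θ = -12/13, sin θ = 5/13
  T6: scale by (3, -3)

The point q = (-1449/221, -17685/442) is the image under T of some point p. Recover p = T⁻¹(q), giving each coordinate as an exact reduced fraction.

p = (0, -5/2)

T1 = [8/17 -15/17 0; 15/17 8/17 0; 0 0 1]
T2·T1 = [8/17 -15/17 -3; 15/17 8/17 5; 0 0 1]
T3·…·T1 = [24/17 -45/17 -9; -45/17 -24/17 -15; 0 0 1]
T4·…·T1 = [-72/17 135/17 27; -45/17 -24/17 -15; 0 0 1]
T5·…·T1 = [1089/221 -1500/221 -249/13; 180/221 963/221 315/13; 0 0 1]
T6·…·T1 = [3267/221 -4500/221 -747/13; -540/221 -2889/221 -945/13; 0 0 1]
det M = -243; M⁻¹ = [107/1989 -500/5967 -3; -20/1989 -121/1989 -5; 0 0 1]
M⁻¹ · (-1449/221, -17685/442)ᵀ = (0, -5/2)ᵀ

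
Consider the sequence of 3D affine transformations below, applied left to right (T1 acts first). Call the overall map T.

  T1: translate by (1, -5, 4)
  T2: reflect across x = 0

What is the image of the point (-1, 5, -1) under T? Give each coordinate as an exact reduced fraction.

T(p) = (0, 0, 3)

T1 translate by (1, -5, 4): (-1, 5, -1) → (0, 0, 3)
T2 reflect across x = 0: (0, 0, 3) → (0, 0, 3)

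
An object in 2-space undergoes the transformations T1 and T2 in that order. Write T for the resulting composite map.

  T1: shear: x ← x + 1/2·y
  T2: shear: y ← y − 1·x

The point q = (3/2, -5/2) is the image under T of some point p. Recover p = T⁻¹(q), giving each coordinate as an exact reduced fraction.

p = (2, -1)

T1 = [1 1/2 0; 0 1 0; 0 0 1]
T2·T1 = [1 1/2 0; -1 1/2 0; 0 0 1]
det M = 1; M⁻¹ = [1/2 -1/2 0; 1 1 0; 0 0 1]
M⁻¹ · (3/2, -5/2)ᵀ = (2, -1)ᵀ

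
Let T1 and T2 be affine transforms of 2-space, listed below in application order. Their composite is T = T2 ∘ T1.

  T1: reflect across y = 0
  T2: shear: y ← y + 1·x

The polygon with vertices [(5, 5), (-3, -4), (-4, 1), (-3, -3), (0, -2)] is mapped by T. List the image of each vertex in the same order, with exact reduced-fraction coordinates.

image vertices: (5, 0), (-3, 1), (-4, -5), (-3, 0), (0, 2)

T1 reflect across y = 0: (5, 5) → (5, -5); (-3, -4) → (-3, 4); (-4, 1) → (-4, -1); (-3, -3) → (-3, 3); (0, -2) → (0, 2)
T2 shear: y ← y + 1·x: (5, -5) → (5, 0); (-3, 4) → (-3, 1); (-4, -1) → (-4, -5); (-3, 3) → (-3, 0); (0, 2) → (0, 2)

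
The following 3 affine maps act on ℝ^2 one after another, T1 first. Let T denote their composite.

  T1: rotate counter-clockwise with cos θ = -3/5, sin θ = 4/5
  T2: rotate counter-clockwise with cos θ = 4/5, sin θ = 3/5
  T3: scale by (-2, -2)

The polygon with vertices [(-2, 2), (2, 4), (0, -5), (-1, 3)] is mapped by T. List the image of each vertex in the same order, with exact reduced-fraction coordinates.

T1 rotate counter-clockwise with cos θ = -3/5, sin θ = 4/5: (-2, 2) → (-2/5, -14/5); (2, 4) → (-22/5, -4/5); (0, -5) → (4, 3); (-1, 3) → (-9/5, -13/5)
T2 rotate counter-clockwise with cos θ = 4/5, sin θ = 3/5: (-2/5, -14/5) → (34/25, -62/25); (-22/5, -4/5) → (-76/25, -82/25); (4, 3) → (7/5, 24/5); (-9/5, -13/5) → (3/25, -79/25)
T3 scale by (-2, -2): (34/25, -62/25) → (-68/25, 124/25); (-76/25, -82/25) → (152/25, 164/25); (7/5, 24/5) → (-14/5, -48/5); (3/25, -79/25) → (-6/25, 158/25)

image vertices: (-68/25, 124/25), (152/25, 164/25), (-14/5, -48/5), (-6/25, 158/25)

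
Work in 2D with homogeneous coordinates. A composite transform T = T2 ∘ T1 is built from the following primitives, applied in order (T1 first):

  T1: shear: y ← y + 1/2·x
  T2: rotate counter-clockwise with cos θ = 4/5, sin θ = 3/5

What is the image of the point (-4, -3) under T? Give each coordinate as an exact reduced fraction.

T1 shear: y ← y + 1/2·x: (-4, -3) → (-4, -5)
T2 rotate counter-clockwise with cos θ = 4/5, sin θ = 3/5: (-4, -5) → (-1/5, -32/5)

T(p) = (-1/5, -32/5)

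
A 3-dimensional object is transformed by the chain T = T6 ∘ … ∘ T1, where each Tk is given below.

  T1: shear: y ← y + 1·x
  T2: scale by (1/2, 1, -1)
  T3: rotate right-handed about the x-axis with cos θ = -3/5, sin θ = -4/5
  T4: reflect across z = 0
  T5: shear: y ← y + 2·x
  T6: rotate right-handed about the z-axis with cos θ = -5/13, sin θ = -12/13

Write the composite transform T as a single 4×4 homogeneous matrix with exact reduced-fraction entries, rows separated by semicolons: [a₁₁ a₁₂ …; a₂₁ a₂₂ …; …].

T1 = [1 0 0 0; 1 1 0 0; 0 0 1 0; 0 0 0 1]
T2·T1 = [1/2 0 0 0; 1 1 0 0; 0 0 -1 0; 0 0 0 1]
T3·…·T1 = [1/2 0 0 0; -3/5 -3/5 -4/5 0; -4/5 -4/5 3/5 0; 0 0 0 1]
T4·…·T1 = [1/2 0 0 0; -3/5 -3/5 -4/5 0; 4/5 4/5 -3/5 0; 0 0 0 1]
T5·…·T1 = [1/2 0 0 0; 2/5 -3/5 -4/5 0; 4/5 4/5 -3/5 0; 0 0 0 1]
T6·…·T1 = [23/130 -36/65 -48/65 0; -8/13 3/13 4/13 0; 4/5 4/5 -3/5 0; 0 0 0 1]

T = [23/130 -36/65 -48/65 0; -8/13 3/13 4/13 0; 4/5 4/5 -3/5 0; 0 0 0 1]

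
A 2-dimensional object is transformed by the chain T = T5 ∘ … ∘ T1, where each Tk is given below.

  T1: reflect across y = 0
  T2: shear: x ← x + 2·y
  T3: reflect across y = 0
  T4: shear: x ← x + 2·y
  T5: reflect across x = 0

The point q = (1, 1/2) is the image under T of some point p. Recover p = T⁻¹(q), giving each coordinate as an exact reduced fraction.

p = (-1, 1/2)

T1 = [1 0 0; 0 -1 0; 0 0 1]
T2·T1 = [1 -2 0; 0 -1 0; 0 0 1]
T3·…·T1 = [1 -2 0; 0 1 0; 0 0 1]
T4·…·T1 = [1 0 0; 0 1 0; 0 0 1]
T5·…·T1 = [-1 0 0; 0 1 0; 0 0 1]
det M = -1; M⁻¹ = [-1 0 0; 0 1 0; 0 0 1]
M⁻¹ · (1, 1/2)ᵀ = (-1, 1/2)ᵀ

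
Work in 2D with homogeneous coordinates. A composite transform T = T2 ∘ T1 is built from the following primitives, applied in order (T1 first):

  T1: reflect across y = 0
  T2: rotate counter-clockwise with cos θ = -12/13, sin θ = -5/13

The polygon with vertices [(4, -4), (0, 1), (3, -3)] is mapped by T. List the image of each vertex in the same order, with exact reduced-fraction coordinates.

image vertices: (-28/13, -68/13), (-5/13, 12/13), (-21/13, -51/13)

T1 reflect across y = 0: (4, -4) → (4, 4); (0, 1) → (0, -1); (3, -3) → (3, 3)
T2 rotate counter-clockwise with cos θ = -12/13, sin θ = -5/13: (4, 4) → (-28/13, -68/13); (0, -1) → (-5/13, 12/13); (3, 3) → (-21/13, -51/13)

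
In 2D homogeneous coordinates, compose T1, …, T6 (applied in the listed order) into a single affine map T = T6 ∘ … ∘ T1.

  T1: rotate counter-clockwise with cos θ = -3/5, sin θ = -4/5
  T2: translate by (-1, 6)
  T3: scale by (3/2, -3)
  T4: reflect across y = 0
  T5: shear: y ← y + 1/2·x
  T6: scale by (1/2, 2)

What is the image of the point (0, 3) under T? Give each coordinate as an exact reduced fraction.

T(p) = (21/20, 273/10)

T1 rotate counter-clockwise with cos θ = -3/5, sin θ = -4/5: (0, 3) → (12/5, -9/5)
T2 translate by (-1, 6): (12/5, -9/5) → (7/5, 21/5)
T3 scale by (3/2, -3): (7/5, 21/5) → (21/10, -63/5)
T4 reflect across y = 0: (21/10, -63/5) → (21/10, 63/5)
T5 shear: y ← y + 1/2·x: (21/10, 63/5) → (21/10, 273/20)
T6 scale by (1/2, 2): (21/10, 273/20) → (21/20, 273/10)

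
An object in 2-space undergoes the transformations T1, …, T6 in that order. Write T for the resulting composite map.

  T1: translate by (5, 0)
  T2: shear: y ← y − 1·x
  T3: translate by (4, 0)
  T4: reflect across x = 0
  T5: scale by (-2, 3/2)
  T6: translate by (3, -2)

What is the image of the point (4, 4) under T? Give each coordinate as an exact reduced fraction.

T1 translate by (5, 0): (4, 4) → (9, 4)
T2 shear: y ← y − 1·x: (9, 4) → (9, -5)
T3 translate by (4, 0): (9, -5) → (13, -5)
T4 reflect across x = 0: (13, -5) → (-13, -5)
T5 scale by (-2, 3/2): (-13, -5) → (26, -15/2)
T6 translate by (3, -2): (26, -15/2) → (29, -19/2)

T(p) = (29, -19/2)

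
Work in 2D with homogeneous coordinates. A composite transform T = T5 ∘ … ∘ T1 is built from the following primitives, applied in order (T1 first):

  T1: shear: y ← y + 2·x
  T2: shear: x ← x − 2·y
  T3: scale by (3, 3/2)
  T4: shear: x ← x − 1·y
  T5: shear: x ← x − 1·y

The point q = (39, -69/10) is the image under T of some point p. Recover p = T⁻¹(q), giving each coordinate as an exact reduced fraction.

p = (-4/5, -3)

T1 = [1 0 0; 2 1 0; 0 0 1]
T2·T1 = [-3 -2 0; 2 1 0; 0 0 1]
T3·…·T1 = [-9 -6 0; 3 3/2 0; 0 0 1]
T4·…·T1 = [-12 -15/2 0; 3 3/2 0; 0 0 1]
T5·…·T1 = [-15 -9 0; 3 3/2 0; 0 0 1]
det M = 9/2; M⁻¹ = [1/3 2 0; -2/3 -10/3 0; 0 0 1]
M⁻¹ · (39, -69/10)ᵀ = (-4/5, -3)ᵀ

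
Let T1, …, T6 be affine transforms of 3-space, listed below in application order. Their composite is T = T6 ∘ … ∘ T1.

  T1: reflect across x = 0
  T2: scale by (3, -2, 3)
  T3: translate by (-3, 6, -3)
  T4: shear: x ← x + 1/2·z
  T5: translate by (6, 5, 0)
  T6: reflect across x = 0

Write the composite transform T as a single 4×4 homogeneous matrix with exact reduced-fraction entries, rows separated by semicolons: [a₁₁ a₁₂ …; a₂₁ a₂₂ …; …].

T = [3 0 -3/2 -3/2; 0 -2 0 11; 0 0 3 -3; 0 0 0 1]

T1 = [-1 0 0 0; 0 1 0 0; 0 0 1 0; 0 0 0 1]
T2·T1 = [-3 0 0 0; 0 -2 0 0; 0 0 3 0; 0 0 0 1]
T3·…·T1 = [-3 0 0 -3; 0 -2 0 6; 0 0 3 -3; 0 0 0 1]
T4·…·T1 = [-3 0 3/2 -9/2; 0 -2 0 6; 0 0 3 -3; 0 0 0 1]
T5·…·T1 = [-3 0 3/2 3/2; 0 -2 0 11; 0 0 3 -3; 0 0 0 1]
T6·…·T1 = [3 0 -3/2 -3/2; 0 -2 0 11; 0 0 3 -3; 0 0 0 1]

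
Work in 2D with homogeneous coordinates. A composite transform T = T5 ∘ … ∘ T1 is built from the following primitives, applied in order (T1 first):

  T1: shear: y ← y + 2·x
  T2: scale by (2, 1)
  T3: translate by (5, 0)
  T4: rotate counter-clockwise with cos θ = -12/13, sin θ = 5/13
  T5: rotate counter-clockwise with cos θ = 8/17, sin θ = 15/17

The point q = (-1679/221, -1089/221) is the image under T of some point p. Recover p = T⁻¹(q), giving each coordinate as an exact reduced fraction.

p = (2, -5)

T1 = [1 0 0; 2 1 0; 0 0 1]
T2·T1 = [2 0 0; 2 1 0; 0 0 1]
T3·…·T1 = [2 0 5; 2 1 0; 0 0 1]
T4·…·T1 = [-34/13 -5/13 -60/13; -14/13 -12/13 25/13; 0 0 1]
T5·…·T1 = [-62/221 140/221 -855/221; -622/221 -171/221 -700/221; 0 0 1]
det M = 2; M⁻¹ = [-171/442 -70/221 -5/2; 311/221 -31/221 5; 0 0 1]
M⁻¹ · (-1679/221, -1089/221)ᵀ = (2, -5)ᵀ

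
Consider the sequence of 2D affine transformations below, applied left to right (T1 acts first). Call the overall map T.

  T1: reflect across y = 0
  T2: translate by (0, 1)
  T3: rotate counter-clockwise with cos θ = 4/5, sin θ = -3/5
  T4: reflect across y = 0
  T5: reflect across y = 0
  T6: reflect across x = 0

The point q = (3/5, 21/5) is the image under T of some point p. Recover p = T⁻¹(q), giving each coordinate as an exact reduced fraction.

p = (-3, -2)

T1 = [1 0 0; 0 -1 0; 0 0 1]
T2·T1 = [1 0 0; 0 -1 1; 0 0 1]
T3·…·T1 = [4/5 -3/5 3/5; -3/5 -4/5 4/5; 0 0 1]
T4·…·T1 = [4/5 -3/5 3/5; 3/5 4/5 -4/5; 0 0 1]
T5·…·T1 = [4/5 -3/5 3/5; -3/5 -4/5 4/5; 0 0 1]
T6·…·T1 = [-4/5 3/5 -3/5; -3/5 -4/5 4/5; 0 0 1]
det M = 1; M⁻¹ = [-4/5 -3/5 0; 3/5 -4/5 1; 0 0 1]
M⁻¹ · (3/5, 21/5)ᵀ = (-3, -2)ᵀ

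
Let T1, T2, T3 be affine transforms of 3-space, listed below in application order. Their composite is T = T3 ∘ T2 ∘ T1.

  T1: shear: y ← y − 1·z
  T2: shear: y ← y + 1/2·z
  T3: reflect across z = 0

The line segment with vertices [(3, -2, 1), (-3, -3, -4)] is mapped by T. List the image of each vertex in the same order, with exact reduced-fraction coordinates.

T1 shear: y ← y − 1·z: (3, -2, 1) → (3, -3, 1); (-3, -3, -4) → (-3, 1, -4)
T2 shear: y ← y + 1/2·z: (3, -3, 1) → (3, -5/2, 1); (-3, 1, -4) → (-3, -1, -4)
T3 reflect across z = 0: (3, -5/2, 1) → (3, -5/2, -1); (-3, -1, -4) → (-3, -1, 4)

image vertices: (3, -5/2, -1), (-3, -1, 4)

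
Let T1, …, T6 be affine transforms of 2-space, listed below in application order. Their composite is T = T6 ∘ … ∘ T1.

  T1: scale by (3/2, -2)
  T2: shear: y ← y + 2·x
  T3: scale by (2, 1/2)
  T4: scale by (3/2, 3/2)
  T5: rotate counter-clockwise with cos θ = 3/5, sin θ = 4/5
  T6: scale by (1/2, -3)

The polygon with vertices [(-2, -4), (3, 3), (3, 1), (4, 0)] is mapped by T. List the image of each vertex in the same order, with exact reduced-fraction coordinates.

image vertices: (-33/10, 189/10), (63/20, -729/20), (39/20, -837/20), (9/5, -297/5)

T1 scale by (3/2, -2): (-2, -4) → (-3, 8); (3, 3) → (9/2, -6); (3, 1) → (9/2, -2); (4, 0) → (6, 0)
T2 shear: y ← y + 2·x: (-3, 8) → (-3, 2); (9/2, -6) → (9/2, 3); (9/2, -2) → (9/2, 7); (6, 0) → (6, 12)
T3 scale by (2, 1/2): (-3, 2) → (-6, 1); (9/2, 3) → (9, 3/2); (9/2, 7) → (9, 7/2); (6, 12) → (12, 6)
T4 scale by (3/2, 3/2): (-6, 1) → (-9, 3/2); (9, 3/2) → (27/2, 9/4); (9, 7/2) → (27/2, 21/4); (12, 6) → (18, 9)
T5 rotate counter-clockwise with cos θ = 3/5, sin θ = 4/5: (-9, 3/2) → (-33/5, -63/10); (27/2, 9/4) → (63/10, 243/20); (27/2, 21/4) → (39/10, 279/20); (18, 9) → (18/5, 99/5)
T6 scale by (1/2, -3): (-33/5, -63/10) → (-33/10, 189/10); (63/10, 243/20) → (63/20, -729/20); (39/10, 279/20) → (39/20, -837/20); (18/5, 99/5) → (9/5, -297/5)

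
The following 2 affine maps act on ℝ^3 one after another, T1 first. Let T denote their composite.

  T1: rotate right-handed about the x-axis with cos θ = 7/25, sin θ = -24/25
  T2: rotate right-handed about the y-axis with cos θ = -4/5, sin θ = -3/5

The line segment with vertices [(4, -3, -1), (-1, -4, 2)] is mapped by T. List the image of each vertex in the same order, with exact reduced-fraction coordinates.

T1 rotate right-handed about the x-axis with cos θ = 7/25, sin θ = -24/25: (4, -3, -1) → (4, -9/5, 13/5); (-1, -4, 2) → (-1, 4/5, 22/5)
T2 rotate right-handed about the y-axis with cos θ = -4/5, sin θ = -3/5: (4, -9/5, 13/5) → (-119/25, -9/5, 8/25); (-1, 4/5, 22/5) → (-46/25, 4/5, -103/25)

image vertices: (-119/25, -9/5, 8/25), (-46/25, 4/5, -103/25)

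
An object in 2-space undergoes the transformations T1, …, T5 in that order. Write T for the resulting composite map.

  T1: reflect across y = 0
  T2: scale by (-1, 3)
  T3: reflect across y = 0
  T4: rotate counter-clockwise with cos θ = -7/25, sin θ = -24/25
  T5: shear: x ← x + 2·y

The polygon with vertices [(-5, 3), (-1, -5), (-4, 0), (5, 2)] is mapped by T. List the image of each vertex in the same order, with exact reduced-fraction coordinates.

image vertices: (-37/5, -183/25), (-41/5, 81/25), (-44/5, -96/25), (67/5, 78/25)

T1 reflect across y = 0: (-5, 3) → (-5, -3); (-1, -5) → (-1, 5); (-4, 0) → (-4, 0); (5, 2) → (5, -2)
T2 scale by (-1, 3): (-5, -3) → (5, -9); (-1, 5) → (1, 15); (-4, 0) → (4, 0); (5, -2) → (-5, -6)
T3 reflect across y = 0: (5, -9) → (5, 9); (1, 15) → (1, -15); (4, 0) → (4, 0); (-5, -6) → (-5, 6)
T4 rotate counter-clockwise with cos θ = -7/25, sin θ = -24/25: (5, 9) → (181/25, -183/25); (1, -15) → (-367/25, 81/25); (4, 0) → (-28/25, -96/25); (-5, 6) → (179/25, 78/25)
T5 shear: x ← x + 2·y: (181/25, -183/25) → (-37/5, -183/25); (-367/25, 81/25) → (-41/5, 81/25); (-28/25, -96/25) → (-44/5, -96/25); (179/25, 78/25) → (67/5, 78/25)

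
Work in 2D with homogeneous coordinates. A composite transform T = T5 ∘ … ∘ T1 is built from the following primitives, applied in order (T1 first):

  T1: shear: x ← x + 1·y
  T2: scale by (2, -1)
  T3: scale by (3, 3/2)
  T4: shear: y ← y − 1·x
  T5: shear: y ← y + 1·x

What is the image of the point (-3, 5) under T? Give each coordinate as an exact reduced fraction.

T1 shear: x ← x + 1·y: (-3, 5) → (2, 5)
T2 scale by (2, -1): (2, 5) → (4, -5)
T3 scale by (3, 3/2): (4, -5) → (12, -15/2)
T4 shear: y ← y − 1·x: (12, -15/2) → (12, -39/2)
T5 shear: y ← y + 1·x: (12, -39/2) → (12, -15/2)

T(p) = (12, -15/2)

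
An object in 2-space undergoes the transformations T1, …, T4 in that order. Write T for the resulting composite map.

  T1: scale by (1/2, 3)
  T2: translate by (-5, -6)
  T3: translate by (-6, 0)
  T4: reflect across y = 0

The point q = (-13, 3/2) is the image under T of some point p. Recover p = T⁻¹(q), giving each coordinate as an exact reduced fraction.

T1 = [1/2 0 0; 0 3 0; 0 0 1]
T2·T1 = [1/2 0 -5; 0 3 -6; 0 0 1]
T3·…·T1 = [1/2 0 -11; 0 3 -6; 0 0 1]
T4·…·T1 = [1/2 0 -11; 0 -3 6; 0 0 1]
det M = -3/2; M⁻¹ = [2 0 22; 0 -1/3 2; 0 0 1]
M⁻¹ · (-13, 3/2)ᵀ = (-4, 3/2)ᵀ

p = (-4, 3/2)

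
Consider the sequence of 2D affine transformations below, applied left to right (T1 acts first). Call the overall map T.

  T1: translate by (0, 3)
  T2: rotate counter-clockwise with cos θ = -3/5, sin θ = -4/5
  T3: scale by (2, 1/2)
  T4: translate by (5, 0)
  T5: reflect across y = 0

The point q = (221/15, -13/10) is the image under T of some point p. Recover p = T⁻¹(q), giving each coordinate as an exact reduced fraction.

p = (-5, -2/3)

T1 = [1 0 0; 0 1 3; 0 0 1]
T2·T1 = [-3/5 4/5 12/5; -4/5 -3/5 -9/5; 0 0 1]
T3·…·T1 = [-6/5 8/5 24/5; -2/5 -3/10 -9/10; 0 0 1]
T4·…·T1 = [-6/5 8/5 49/5; -2/5 -3/10 -9/10; 0 0 1]
T5·…·T1 = [-6/5 8/5 49/5; 2/5 3/10 9/10; 0 0 1]
det M = -1; M⁻¹ = [-3/10 8/5 3/2; 2/5 6/5 -5; 0 0 1]
M⁻¹ · (221/15, -13/10)ᵀ = (-5, -2/3)ᵀ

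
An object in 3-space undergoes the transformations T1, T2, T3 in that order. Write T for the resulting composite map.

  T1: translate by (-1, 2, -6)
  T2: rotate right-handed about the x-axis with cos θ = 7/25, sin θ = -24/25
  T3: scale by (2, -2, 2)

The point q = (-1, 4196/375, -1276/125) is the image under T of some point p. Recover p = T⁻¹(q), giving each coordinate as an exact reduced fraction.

T1 = [1 0 0 -1; 0 1 0 2; 0 0 1 -6; 0 0 0 1]
T2·T1 = [1 0 0 -1; 0 7/25 24/25 -26/5; 0 -24/25 7/25 -18/5; 0 0 0 1]
T3·…·T1 = [2 0 0 -2; 0 -14/25 -48/25 52/5; 0 -48/25 14/25 -36/5; 0 0 0 1]
det M = -8; M⁻¹ = [1/2 0 0 1; 0 -7/50 -12/25 -2; 0 -12/25 7/50 6; 0 0 0 1]
M⁻¹ · (-1, 4196/375, -1276/125)ᵀ = (1/2, 4/3, -4/5)ᵀ

p = (1/2, 4/3, -4/5)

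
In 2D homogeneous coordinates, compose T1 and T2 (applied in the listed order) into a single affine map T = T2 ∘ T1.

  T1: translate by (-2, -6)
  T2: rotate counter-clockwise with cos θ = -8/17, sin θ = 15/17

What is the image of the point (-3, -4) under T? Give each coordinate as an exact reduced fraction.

T1 translate by (-2, -6): (-3, -4) → (-5, -10)
T2 rotate counter-clockwise with cos θ = -8/17, sin θ = 15/17: (-5, -10) → (190/17, 5/17)

T(p) = (190/17, 5/17)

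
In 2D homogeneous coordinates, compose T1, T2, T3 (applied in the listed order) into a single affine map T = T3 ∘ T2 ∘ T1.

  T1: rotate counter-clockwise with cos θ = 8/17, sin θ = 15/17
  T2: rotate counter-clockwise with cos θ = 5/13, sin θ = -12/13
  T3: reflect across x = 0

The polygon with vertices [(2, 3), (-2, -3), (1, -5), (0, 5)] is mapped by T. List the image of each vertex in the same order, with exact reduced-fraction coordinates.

T1 rotate counter-clockwise with cos θ = 8/17, sin θ = 15/17: (2, 3) → (-29/17, 54/17); (-2, -3) → (29/17, -54/17); (1, -5) → (83/17, -25/17); (0, 5) → (-75/17, 40/17)
T2 rotate counter-clockwise with cos θ = 5/13, sin θ = -12/13: (-29/17, 54/17) → (503/221, 618/221); (29/17, -54/17) → (-503/221, -618/221); (83/17, -25/17) → (115/221, -1121/221); (-75/17, 40/17) → (105/221, 1100/221)
T3 reflect across x = 0: (503/221, 618/221) → (-503/221, 618/221); (-503/221, -618/221) → (503/221, -618/221); (115/221, -1121/221) → (-115/221, -1121/221); (105/221, 1100/221) → (-105/221, 1100/221)

image vertices: (-503/221, 618/221), (503/221, -618/221), (-115/221, -1121/221), (-105/221, 1100/221)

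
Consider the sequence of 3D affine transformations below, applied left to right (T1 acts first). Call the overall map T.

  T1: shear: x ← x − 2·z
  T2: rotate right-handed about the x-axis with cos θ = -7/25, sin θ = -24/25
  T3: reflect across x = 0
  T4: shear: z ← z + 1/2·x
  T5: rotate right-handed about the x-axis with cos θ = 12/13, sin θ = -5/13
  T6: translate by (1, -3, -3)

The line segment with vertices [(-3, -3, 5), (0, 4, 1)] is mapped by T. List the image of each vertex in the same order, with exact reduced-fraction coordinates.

image vertices: (14, 3429/650, 714/325), (3, -1413/325, -1891/325)

T1 shear: x ← x − 2·z: (-3, -3, 5) → (-13, -3, 5); (0, 4, 1) → (-2, 4, 1)
T2 rotate right-handed about the x-axis with cos θ = -7/25, sin θ = -24/25: (-13, -3, 5) → (-13, 141/25, 37/25); (-2, 4, 1) → (-2, -4/25, -103/25)
T3 reflect across x = 0: (-13, 141/25, 37/25) → (13, 141/25, 37/25); (-2, -4/25, -103/25) → (2, -4/25, -103/25)
T4 shear: z ← z + 1/2·x: (13, 141/25, 37/25) → (13, 141/25, 399/50); (2, -4/25, -103/25) → (2, -4/25, -78/25)
T5 rotate right-handed about the x-axis with cos θ = 12/13, sin θ = -5/13: (13, 141/25, 399/50) → (13, 5379/650, 1689/325); (2, -4/25, -78/25) → (2, -438/325, -916/325)
T6 translate by (1, -3, -3): (13, 5379/650, 1689/325) → (14, 3429/650, 714/325); (2, -438/325, -916/325) → (3, -1413/325, -1891/325)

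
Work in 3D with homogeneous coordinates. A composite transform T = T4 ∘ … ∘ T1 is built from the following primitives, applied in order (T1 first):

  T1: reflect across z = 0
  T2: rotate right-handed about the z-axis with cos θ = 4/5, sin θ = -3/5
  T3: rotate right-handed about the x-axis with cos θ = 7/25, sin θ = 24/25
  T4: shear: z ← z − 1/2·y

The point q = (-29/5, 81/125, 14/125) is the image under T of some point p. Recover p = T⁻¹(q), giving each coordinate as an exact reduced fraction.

p = (-5, -3, 1/2)

T1 = [1 0 0 0; 0 1 0 0; 0 0 -1 0; 0 0 0 1]
T2·T1 = [4/5 3/5 0 0; -3/5 4/5 0 0; 0 0 -1 0; 0 0 0 1]
T3·…·T1 = [4/5 3/5 0 0; -21/125 28/125 24/25 0; -72/125 96/125 -7/25 0; 0 0 0 1]
T4·…·T1 = [4/5 3/5 0 0; -21/125 28/125 24/25 0; -123/250 82/125 -19/25 0; 0 0 0 1]
det M = -1; M⁻¹ = [4/5 -57/125 -72/125 0; 3/5 76/125 96/125 0; 0 41/50 -7/25 0; 0 0 0 1]
M⁻¹ · (-29/5, 81/125, 14/125)ᵀ = (-5, -3, 1/2)ᵀ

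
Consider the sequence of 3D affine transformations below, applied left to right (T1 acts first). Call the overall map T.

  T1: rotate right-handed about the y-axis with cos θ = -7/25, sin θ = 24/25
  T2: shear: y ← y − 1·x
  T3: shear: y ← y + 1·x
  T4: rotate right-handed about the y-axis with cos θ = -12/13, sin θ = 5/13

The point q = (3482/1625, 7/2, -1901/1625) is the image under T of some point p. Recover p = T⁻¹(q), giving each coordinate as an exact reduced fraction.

p = (-7/5, 7/2, -2)

T1 = [-7/25 0 24/25 0; 0 1 0 0; -24/25 0 -7/25 0; 0 0 0 1]
T2·T1 = [-7/25 0 24/25 0; 7/25 1 -24/25 0; -24/25 0 -7/25 0; 0 0 0 1]
T3·…·T1 = [-7/25 0 24/25 0; 0 1 0 0; -24/25 0 -7/25 0; 0 0 0 1]
T4·…·T1 = [-36/325 0 -323/325 0; 0 1 0 0; 323/325 0 -36/325 0; 0 0 0 1]
det M = 1; M⁻¹ = [-36/325 0 323/325 0; 0 1 0 0; -323/325 0 -36/325 0; 0 0 0 1]
M⁻¹ · (3482/1625, 7/2, -1901/1625)ᵀ = (-7/5, 7/2, -2)ᵀ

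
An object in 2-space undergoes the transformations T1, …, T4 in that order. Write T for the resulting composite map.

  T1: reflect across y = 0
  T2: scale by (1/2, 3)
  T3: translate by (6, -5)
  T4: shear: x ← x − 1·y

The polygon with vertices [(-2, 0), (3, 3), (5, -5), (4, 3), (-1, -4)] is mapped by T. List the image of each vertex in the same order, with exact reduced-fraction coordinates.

image vertices: (10, -5), (43/2, -14), (-3/2, 10), (22, -14), (-3/2, 7)

T1 reflect across y = 0: (-2, 0) → (-2, 0); (3, 3) → (3, -3); (5, -5) → (5, 5); (4, 3) → (4, -3); (-1, -4) → (-1, 4)
T2 scale by (1/2, 3): (-2, 0) → (-1, 0); (3, -3) → (3/2, -9); (5, 5) → (5/2, 15); (4, -3) → (2, -9); (-1, 4) → (-1/2, 12)
T3 translate by (6, -5): (-1, 0) → (5, -5); (3/2, -9) → (15/2, -14); (5/2, 15) → (17/2, 10); (2, -9) → (8, -14); (-1/2, 12) → (11/2, 7)
T4 shear: x ← x − 1·y: (5, -5) → (10, -5); (15/2, -14) → (43/2, -14); (17/2, 10) → (-3/2, 10); (8, -14) → (22, -14); (11/2, 7) → (-3/2, 7)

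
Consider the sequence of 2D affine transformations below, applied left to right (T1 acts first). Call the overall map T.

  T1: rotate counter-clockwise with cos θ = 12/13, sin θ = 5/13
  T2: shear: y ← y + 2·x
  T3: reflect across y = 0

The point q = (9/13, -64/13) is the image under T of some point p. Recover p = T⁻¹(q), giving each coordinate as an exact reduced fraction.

p = (2, 3)

T1 = [12/13 -5/13 0; 5/13 12/13 0; 0 0 1]
T2·T1 = [12/13 -5/13 0; 29/13 2/13 0; 0 0 1]
T3·…·T1 = [12/13 -5/13 0; -29/13 -2/13 0; 0 0 1]
det M = -1; M⁻¹ = [2/13 -5/13 0; -29/13 -12/13 0; 0 0 1]
M⁻¹ · (9/13, -64/13)ᵀ = (2, 3)ᵀ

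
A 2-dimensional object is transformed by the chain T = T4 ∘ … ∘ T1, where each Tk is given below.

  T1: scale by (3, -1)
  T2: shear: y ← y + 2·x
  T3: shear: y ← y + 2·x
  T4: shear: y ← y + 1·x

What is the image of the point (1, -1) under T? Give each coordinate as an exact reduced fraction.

T1 scale by (3, -1): (1, -1) → (3, 1)
T2 shear: y ← y + 2·x: (3, 1) → (3, 7)
T3 shear: y ← y + 2·x: (3, 7) → (3, 13)
T4 shear: y ← y + 1·x: (3, 13) → (3, 16)

T(p) = (3, 16)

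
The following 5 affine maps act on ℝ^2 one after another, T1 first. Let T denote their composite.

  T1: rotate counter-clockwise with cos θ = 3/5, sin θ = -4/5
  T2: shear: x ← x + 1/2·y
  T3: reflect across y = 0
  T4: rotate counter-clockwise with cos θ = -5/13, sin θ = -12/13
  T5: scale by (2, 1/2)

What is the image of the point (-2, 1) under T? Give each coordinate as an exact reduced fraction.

T1 rotate counter-clockwise with cos θ = 3/5, sin θ = -4/5: (-2, 1) → (-2/5, 11/5)
T2 shear: x ← x + 1/2·y: (-2/5, 11/5) → (7/10, 11/5)
T3 reflect across y = 0: (7/10, 11/5) → (7/10, -11/5)
T4 rotate counter-clockwise with cos θ = -5/13, sin θ = -12/13: (7/10, -11/5) → (-23/10, 1/5)
T5 scale by (2, 1/2): (-23/10, 1/5) → (-23/5, 1/10)

T(p) = (-23/5, 1/10)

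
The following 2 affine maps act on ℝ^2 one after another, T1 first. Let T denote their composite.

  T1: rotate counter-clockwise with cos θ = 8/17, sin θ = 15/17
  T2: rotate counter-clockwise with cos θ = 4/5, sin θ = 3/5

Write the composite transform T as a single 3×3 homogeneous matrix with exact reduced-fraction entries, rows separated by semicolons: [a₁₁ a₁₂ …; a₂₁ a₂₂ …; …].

T = [-13/85 -84/85 0; 84/85 -13/85 0; 0 0 1]

T1 = [8/17 -15/17 0; 15/17 8/17 0; 0 0 1]
T2·T1 = [-13/85 -84/85 0; 84/85 -13/85 0; 0 0 1]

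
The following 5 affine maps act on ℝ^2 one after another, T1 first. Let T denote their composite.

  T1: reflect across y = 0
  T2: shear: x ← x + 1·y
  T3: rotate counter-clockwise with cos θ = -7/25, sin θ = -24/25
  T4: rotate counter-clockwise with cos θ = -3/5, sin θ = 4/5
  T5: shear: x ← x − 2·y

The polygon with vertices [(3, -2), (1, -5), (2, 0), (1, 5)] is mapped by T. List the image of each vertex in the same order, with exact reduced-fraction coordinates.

T1 reflect across y = 0: (3, -2) → (3, 2); (1, -5) → (1, 5); (2, 0) → (2, 0); (1, 5) → (1, -5)
T2 shear: x ← x + 1·y: (3, 2) → (5, 2); (1, 5) → (6, 5); (2, 0) → (2, 0); (1, -5) → (-4, -5)
T3 rotate counter-clockwise with cos θ = -7/25, sin θ = -24/25: (5, 2) → (13/25, -134/25); (6, 5) → (78/25, -179/25); (2, 0) → (-14/25, -48/25); (-4, -5) → (-92/25, 131/25)
T4 rotate counter-clockwise with cos θ = -3/5, sin θ = 4/5: (13/25, -134/25) → (497/125, 454/125); (78/25, -179/25) → (482/125, 849/125); (-14/25, -48/25) → (234/125, 88/125); (-92/25, 131/25) → (-248/125, -761/125)
T5 shear: x ← x − 2·y: (497/125, 454/125) → (-411/125, 454/125); (482/125, 849/125) → (-1216/125, 849/125); (234/125, 88/125) → (58/125, 88/125); (-248/125, -761/125) → (1274/125, -761/125)

image vertices: (-411/125, 454/125), (-1216/125, 849/125), (58/125, 88/125), (1274/125, -761/125)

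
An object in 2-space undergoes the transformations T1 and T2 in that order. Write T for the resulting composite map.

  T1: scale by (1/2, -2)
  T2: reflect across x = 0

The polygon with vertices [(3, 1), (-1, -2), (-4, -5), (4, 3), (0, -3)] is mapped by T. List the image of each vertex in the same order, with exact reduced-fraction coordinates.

image vertices: (-3/2, -2), (1/2, 4), (2, 10), (-2, -6), (0, 6)

T1 scale by (1/2, -2): (3, 1) → (3/2, -2); (-1, -2) → (-1/2, 4); (-4, -5) → (-2, 10); (4, 3) → (2, -6); (0, -3) → (0, 6)
T2 reflect across x = 0: (3/2, -2) → (-3/2, -2); (-1/2, 4) → (1/2, 4); (-2, 10) → (2, 10); (2, -6) → (-2, -6); (0, 6) → (0, 6)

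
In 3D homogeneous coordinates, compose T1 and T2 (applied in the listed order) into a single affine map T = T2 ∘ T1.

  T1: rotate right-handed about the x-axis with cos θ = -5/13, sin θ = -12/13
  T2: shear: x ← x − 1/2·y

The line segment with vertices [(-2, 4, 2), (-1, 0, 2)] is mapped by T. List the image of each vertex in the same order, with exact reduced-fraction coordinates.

image vertices: (-28/13, 4/13, -58/13), (-25/13, 24/13, -10/13)

T1 rotate right-handed about the x-axis with cos θ = -5/13, sin θ = -12/13: (-2, 4, 2) → (-2, 4/13, -58/13); (-1, 0, 2) → (-1, 24/13, -10/13)
T2 shear: x ← x − 1/2·y: (-2, 4/13, -58/13) → (-28/13, 4/13, -58/13); (-1, 24/13, -10/13) → (-25/13, 24/13, -10/13)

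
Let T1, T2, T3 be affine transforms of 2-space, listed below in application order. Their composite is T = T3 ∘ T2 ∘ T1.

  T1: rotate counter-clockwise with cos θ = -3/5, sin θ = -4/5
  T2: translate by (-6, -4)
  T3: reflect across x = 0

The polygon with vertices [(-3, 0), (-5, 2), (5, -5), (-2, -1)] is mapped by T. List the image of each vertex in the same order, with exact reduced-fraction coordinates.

image vertices: (21/5, -8/5), (7/5, -6/5), (13, -5), (28/5, -9/5)

T1 rotate counter-clockwise with cos θ = -3/5, sin θ = -4/5: (-3, 0) → (9/5, 12/5); (-5, 2) → (23/5, 14/5); (5, -5) → (-7, -1); (-2, -1) → (2/5, 11/5)
T2 translate by (-6, -4): (9/5, 12/5) → (-21/5, -8/5); (23/5, 14/5) → (-7/5, -6/5); (-7, -1) → (-13, -5); (2/5, 11/5) → (-28/5, -9/5)
T3 reflect across x = 0: (-21/5, -8/5) → (21/5, -8/5); (-7/5, -6/5) → (7/5, -6/5); (-13, -5) → (13, -5); (-28/5, -9/5) → (28/5, -9/5)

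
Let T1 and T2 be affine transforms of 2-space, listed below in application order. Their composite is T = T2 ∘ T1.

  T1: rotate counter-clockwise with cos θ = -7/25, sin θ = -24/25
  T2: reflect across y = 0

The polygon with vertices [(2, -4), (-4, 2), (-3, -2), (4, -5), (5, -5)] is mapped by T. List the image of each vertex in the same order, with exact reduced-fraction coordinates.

T1 rotate counter-clockwise with cos θ = -7/25, sin θ = -24/25: (2, -4) → (-22/5, -4/5); (-4, 2) → (76/25, 82/25); (-3, -2) → (-27/25, 86/25); (4, -5) → (-148/25, -61/25); (5, -5) → (-31/5, -17/5)
T2 reflect across y = 0: (-22/5, -4/5) → (-22/5, 4/5); (76/25, 82/25) → (76/25, -82/25); (-27/25, 86/25) → (-27/25, -86/25); (-148/25, -61/25) → (-148/25, 61/25); (-31/5, -17/5) → (-31/5, 17/5)

image vertices: (-22/5, 4/5), (76/25, -82/25), (-27/25, -86/25), (-148/25, 61/25), (-31/5, 17/5)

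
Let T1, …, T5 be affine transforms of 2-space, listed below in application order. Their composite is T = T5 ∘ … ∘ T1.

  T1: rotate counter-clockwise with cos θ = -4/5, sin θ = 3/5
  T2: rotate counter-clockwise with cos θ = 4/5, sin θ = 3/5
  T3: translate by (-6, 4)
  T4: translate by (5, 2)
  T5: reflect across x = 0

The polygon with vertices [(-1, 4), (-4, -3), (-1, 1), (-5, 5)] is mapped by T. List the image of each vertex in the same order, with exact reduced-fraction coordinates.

T1 rotate counter-clockwise with cos θ = -4/5, sin θ = 3/5: (-1, 4) → (-8/5, -19/5); (-4, -3) → (5, 0); (-1, 1) → (1/5, -7/5); (-5, 5) → (1, -7)
T2 rotate counter-clockwise with cos θ = 4/5, sin θ = 3/5: (-8/5, -19/5) → (1, -4); (5, 0) → (4, 3); (1/5, -7/5) → (1, -1); (1, -7) → (5, -5)
T3 translate by (-6, 4): (1, -4) → (-5, 0); (4, 3) → (-2, 7); (1, -1) → (-5, 3); (5, -5) → (-1, -1)
T4 translate by (5, 2): (-5, 0) → (0, 2); (-2, 7) → (3, 9); (-5, 3) → (0, 5); (-1, -1) → (4, 1)
T5 reflect across x = 0: (0, 2) → (0, 2); (3, 9) → (-3, 9); (0, 5) → (0, 5); (4, 1) → (-4, 1)

image vertices: (0, 2), (-3, 9), (0, 5), (-4, 1)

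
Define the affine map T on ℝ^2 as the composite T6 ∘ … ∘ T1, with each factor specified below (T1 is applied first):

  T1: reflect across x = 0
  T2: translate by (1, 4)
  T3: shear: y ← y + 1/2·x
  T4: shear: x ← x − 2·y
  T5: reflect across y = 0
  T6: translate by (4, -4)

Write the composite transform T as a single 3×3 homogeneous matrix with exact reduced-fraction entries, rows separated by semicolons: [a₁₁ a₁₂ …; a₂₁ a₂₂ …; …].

T1 = [-1 0 0; 0 1 0; 0 0 1]
T2·T1 = [-1 0 1; 0 1 4; 0 0 1]
T3·…·T1 = [-1 0 1; -1/2 1 9/2; 0 0 1]
T4·…·T1 = [0 -2 -8; -1/2 1 9/2; 0 0 1]
T5·…·T1 = [0 -2 -8; 1/2 -1 -9/2; 0 0 1]
T6·…·T1 = [0 -2 -4; 1/2 -1 -17/2; 0 0 1]

T = [0 -2 -4; 1/2 -1 -17/2; 0 0 1]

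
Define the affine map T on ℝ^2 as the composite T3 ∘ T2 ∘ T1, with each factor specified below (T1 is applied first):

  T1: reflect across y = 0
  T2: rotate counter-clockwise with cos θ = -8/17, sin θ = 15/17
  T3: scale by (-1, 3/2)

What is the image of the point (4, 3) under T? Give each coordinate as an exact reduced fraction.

T(p) = (-13/17, 126/17)

T1 reflect across y = 0: (4, 3) → (4, -3)
T2 rotate counter-clockwise with cos θ = -8/17, sin θ = 15/17: (4, -3) → (13/17, 84/17)
T3 scale by (-1, 3/2): (13/17, 84/17) → (-13/17, 126/17)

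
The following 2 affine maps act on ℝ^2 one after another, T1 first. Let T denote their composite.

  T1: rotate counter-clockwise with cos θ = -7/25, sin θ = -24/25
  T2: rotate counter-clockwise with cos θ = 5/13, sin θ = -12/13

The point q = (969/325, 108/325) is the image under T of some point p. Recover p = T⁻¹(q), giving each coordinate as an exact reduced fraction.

p = (-3, 0)

T1 = [-7/25 24/25 0; -24/25 -7/25 0; 0 0 1]
T2·T1 = [-323/325 36/325 0; -36/325 -323/325 0; 0 0 1]
det M = 1; M⁻¹ = [-323/325 -36/325 0; 36/325 -323/325 0; 0 0 1]
M⁻¹ · (969/325, 108/325)ᵀ = (-3, 0)ᵀ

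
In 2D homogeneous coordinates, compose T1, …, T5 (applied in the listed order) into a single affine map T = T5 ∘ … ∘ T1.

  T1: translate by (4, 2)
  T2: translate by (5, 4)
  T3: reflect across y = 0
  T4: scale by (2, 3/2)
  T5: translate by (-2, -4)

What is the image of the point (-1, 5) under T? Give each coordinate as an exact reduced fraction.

T1 translate by (4, 2): (-1, 5) → (3, 7)
T2 translate by (5, 4): (3, 7) → (8, 11)
T3 reflect across y = 0: (8, 11) → (8, -11)
T4 scale by (2, 3/2): (8, -11) → (16, -33/2)
T5 translate by (-2, -4): (16, -33/2) → (14, -41/2)

T(p) = (14, -41/2)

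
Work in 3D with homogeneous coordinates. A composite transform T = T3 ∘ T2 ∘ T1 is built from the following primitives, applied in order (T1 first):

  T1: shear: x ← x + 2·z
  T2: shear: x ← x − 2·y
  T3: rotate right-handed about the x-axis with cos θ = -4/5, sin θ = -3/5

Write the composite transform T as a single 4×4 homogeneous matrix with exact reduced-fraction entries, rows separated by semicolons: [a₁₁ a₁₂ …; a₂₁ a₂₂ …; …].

T = [1 -2 2 0; 0 -4/5 3/5 0; 0 -3/5 -4/5 0; 0 0 0 1]

T1 = [1 0 2 0; 0 1 0 0; 0 0 1 0; 0 0 0 1]
T2·T1 = [1 -2 2 0; 0 1 0 0; 0 0 1 0; 0 0 0 1]
T3·…·T1 = [1 -2 2 0; 0 -4/5 3/5 0; 0 -3/5 -4/5 0; 0 0 0 1]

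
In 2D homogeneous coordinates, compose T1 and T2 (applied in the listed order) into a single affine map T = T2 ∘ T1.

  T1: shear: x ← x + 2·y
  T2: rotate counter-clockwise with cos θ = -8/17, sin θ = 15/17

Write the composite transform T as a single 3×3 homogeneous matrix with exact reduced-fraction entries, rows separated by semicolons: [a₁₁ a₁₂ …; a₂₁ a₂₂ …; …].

T = [-8/17 -31/17 0; 15/17 22/17 0; 0 0 1]

T1 = [1 2 0; 0 1 0; 0 0 1]
T2·T1 = [-8/17 -31/17 0; 15/17 22/17 0; 0 0 1]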